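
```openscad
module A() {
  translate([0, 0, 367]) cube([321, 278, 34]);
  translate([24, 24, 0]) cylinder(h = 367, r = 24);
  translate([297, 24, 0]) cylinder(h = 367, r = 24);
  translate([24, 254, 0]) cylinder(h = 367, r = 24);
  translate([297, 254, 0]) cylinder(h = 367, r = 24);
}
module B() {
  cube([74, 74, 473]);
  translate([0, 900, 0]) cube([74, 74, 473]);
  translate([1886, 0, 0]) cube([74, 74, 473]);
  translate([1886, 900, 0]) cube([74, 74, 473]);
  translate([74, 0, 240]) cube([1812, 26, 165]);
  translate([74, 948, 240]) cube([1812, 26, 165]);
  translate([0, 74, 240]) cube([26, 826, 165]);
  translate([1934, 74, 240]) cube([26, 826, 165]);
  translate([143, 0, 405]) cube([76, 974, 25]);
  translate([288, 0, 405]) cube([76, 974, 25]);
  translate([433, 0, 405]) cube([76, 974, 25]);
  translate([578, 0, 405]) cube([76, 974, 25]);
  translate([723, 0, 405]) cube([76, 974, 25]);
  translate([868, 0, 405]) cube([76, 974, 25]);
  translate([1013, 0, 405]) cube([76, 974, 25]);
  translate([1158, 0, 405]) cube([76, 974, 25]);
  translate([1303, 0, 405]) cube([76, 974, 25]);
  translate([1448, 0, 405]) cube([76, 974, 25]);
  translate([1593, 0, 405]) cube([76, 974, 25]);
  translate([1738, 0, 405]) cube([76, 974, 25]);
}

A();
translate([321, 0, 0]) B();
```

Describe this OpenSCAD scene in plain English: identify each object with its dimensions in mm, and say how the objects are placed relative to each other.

A is a four-legged stool. The seat is 321×278 mm, 34 mm thick, top at z = 401 mm. It stands on four round legs, each 48 mm in diameter, from z = 0 to the seat underside, each leg's axis is inset half a diameter from the nearest pair of seat edges (so the leg's bounding box is flush with the corner).

B is a bed frame 1960 mm long (x) by 974 mm wide (y). Four 74×74 mm corner posts, 473 mm tall, at the corners of the footprint. Four rails of 26 mm thickness and 165 mm height run between adjacent posts with their undersides at z = 240 mm, their outer faces flush with the outside of the frame (the two x-running rails run between the posts' inner faces; the two y-running rails run between the posts' inner faces). 12 slats, each 76 mm wide (x) and 25 mm thick, lie across the top of the two x-running rails, running the full 974 mm width of the frame in y; the slats are evenly spaced along x between the inner faces of the end posts with equal gaps (rounded down to the nearest mm) at the −x end and between each pair — any rounding remainder accumulates at the +x end.

The bed frame is against the stool's +x side, with their −y faces flush.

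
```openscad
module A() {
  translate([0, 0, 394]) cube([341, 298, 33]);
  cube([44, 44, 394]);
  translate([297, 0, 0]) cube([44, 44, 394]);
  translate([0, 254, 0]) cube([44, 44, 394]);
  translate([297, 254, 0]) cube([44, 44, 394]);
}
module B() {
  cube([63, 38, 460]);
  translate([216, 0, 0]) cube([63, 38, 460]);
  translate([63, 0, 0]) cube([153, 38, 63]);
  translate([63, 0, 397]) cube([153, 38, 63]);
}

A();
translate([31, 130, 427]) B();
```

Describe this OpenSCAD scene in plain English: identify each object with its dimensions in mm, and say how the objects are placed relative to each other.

A is a four-legged stool. The seat is a 341×298×33 mm slab whose top surface is at z = 427 mm; four square legs, each 44×44 mm in cross-section, run from the floor (z = 0) to the underside of the seat, each flush with a corner of the seat.

B is a picture frame with a 153×334 mm rectangular opening (x by z) and a uniform 63 mm border on every side. Frame depth is 38 mm along y. It is built from two vertical stiles running the full outside height and two horizontal rails spanning the gap between the stiles.

The picture frame is on top of the stool, centred.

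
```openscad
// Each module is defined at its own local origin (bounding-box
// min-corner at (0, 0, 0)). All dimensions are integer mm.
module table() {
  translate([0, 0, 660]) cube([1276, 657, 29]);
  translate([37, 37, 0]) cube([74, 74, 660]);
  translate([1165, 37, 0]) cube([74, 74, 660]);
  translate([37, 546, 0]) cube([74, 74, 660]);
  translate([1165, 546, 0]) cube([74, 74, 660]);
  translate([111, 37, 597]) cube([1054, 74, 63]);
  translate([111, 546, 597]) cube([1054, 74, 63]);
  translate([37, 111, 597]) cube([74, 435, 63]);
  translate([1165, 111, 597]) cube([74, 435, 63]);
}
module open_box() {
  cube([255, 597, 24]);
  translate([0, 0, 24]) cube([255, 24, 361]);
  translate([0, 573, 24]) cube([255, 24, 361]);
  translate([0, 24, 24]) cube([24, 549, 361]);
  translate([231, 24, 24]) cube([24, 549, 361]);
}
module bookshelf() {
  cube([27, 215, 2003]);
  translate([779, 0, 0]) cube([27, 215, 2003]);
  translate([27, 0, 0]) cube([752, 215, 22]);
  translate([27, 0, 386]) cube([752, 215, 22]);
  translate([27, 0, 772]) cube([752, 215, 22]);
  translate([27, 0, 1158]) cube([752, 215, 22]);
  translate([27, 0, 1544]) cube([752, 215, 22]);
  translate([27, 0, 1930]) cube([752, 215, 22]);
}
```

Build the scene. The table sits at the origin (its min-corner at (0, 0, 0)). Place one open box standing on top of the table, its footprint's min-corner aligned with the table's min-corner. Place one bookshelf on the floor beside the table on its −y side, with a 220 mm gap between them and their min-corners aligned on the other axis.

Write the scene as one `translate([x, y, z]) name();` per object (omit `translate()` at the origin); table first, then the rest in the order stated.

table();
translate([0, 0, 689]) open_box();
translate([0, -435, 0]) bookshelf();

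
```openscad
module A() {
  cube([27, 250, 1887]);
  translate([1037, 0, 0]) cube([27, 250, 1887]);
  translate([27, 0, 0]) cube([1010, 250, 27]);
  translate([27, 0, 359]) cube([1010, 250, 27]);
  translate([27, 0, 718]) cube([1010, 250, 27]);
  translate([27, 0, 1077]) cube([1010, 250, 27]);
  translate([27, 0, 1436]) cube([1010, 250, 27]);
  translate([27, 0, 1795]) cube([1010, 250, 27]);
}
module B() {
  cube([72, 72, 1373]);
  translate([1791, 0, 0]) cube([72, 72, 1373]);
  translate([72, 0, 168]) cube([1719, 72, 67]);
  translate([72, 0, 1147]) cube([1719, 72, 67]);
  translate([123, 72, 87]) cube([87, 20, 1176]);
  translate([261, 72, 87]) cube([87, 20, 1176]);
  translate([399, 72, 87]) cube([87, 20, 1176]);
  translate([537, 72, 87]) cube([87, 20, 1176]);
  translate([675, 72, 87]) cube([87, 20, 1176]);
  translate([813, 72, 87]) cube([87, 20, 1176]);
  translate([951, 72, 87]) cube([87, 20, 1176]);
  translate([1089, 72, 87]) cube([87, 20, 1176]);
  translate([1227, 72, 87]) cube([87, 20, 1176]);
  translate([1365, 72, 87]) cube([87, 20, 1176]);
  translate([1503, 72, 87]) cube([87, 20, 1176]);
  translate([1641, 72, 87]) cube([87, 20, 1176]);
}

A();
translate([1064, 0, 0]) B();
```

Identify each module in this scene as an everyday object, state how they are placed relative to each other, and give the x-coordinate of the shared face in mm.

A is a bookshelf. B is a fence section. The fence section is against the bookshelf's +x side, with their −y faces flush. The x-coordinate of the shared face is 1064 mm.

The bookshelf's +x face and the fence section's −x face are both at x = 1064 mm.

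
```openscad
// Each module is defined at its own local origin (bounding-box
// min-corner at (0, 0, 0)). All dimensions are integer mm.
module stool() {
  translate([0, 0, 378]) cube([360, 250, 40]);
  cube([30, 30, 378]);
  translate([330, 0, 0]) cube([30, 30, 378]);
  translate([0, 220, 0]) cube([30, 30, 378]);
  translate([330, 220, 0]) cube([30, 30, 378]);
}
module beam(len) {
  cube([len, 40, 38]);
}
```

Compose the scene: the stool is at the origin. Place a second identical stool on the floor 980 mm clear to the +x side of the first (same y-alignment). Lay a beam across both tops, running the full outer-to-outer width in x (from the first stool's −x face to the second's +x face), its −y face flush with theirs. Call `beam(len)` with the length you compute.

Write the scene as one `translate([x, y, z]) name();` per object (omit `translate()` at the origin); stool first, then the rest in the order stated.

stool();
translate([1340, 0, 0]) stool();
translate([0, 0, 418]) beam(1700);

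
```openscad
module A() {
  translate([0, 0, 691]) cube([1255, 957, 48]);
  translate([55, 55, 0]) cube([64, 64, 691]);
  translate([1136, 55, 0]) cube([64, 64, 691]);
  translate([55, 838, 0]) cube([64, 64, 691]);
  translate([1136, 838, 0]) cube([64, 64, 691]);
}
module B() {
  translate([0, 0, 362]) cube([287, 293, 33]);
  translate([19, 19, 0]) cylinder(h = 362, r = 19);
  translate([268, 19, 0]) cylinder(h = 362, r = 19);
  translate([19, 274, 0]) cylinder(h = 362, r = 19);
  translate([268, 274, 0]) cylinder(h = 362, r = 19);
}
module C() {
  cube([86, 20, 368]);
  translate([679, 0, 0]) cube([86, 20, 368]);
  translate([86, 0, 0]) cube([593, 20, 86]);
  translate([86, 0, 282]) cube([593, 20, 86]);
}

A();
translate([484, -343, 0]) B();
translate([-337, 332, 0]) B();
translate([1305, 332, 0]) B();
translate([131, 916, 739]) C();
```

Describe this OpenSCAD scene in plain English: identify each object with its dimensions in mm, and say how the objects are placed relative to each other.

A is a table: top 1255 mm (x) × 957 mm (y), 48 mm thick, upper face at z = 739 mm, on four 64×64 mm square legs, each inset 55 mm from the nearest pair of top edges, running from z = 0 to the bottom of the top.

B is a simple wooden stool: a rectangular seat 287 mm (x) by 293 mm (y), 33 mm thick, top face at z = 395 mm, on four round legs, each 38 mm in diameter. The legs rest on z = 0, each leg's axis is inset half a diameter from the nearest pair of seat edges (so the leg's bounding box is flush with the corner).

C is a rectangular picture frame lying in the x–z plane (depth along y). The opening is 593 mm wide (x) by 196 mm tall (z), surrounded by a border 86 mm wide on all four sides. The frame is 20 mm deep and is made of two full-height vertical stiles with two horizontal rails fitted between them.

Three stools sit around the table at the −y, −x, +x sides. The picture frame is on top of the table.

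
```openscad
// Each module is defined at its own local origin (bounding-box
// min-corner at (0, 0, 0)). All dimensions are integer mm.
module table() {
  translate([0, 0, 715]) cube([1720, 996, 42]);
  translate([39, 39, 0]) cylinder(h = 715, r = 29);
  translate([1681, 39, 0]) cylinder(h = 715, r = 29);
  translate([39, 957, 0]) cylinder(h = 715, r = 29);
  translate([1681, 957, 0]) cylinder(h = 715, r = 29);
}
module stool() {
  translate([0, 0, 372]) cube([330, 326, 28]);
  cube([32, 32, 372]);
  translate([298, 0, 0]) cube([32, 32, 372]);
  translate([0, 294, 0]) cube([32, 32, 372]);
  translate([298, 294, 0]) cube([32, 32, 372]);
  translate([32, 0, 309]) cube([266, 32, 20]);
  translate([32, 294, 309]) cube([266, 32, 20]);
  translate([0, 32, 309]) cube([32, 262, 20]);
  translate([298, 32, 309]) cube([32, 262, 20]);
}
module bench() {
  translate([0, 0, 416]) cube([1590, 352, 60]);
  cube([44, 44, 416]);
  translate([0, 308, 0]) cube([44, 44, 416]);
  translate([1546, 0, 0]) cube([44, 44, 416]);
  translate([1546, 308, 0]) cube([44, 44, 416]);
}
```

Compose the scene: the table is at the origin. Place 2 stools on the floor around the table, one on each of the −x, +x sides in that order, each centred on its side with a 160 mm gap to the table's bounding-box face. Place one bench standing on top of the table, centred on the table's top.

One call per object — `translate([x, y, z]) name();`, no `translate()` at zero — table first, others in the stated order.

table();
translate([-490, 335, 0]) stool();
translate([1880, 335, 0]) stool();
translate([65, 322, 757]) bench();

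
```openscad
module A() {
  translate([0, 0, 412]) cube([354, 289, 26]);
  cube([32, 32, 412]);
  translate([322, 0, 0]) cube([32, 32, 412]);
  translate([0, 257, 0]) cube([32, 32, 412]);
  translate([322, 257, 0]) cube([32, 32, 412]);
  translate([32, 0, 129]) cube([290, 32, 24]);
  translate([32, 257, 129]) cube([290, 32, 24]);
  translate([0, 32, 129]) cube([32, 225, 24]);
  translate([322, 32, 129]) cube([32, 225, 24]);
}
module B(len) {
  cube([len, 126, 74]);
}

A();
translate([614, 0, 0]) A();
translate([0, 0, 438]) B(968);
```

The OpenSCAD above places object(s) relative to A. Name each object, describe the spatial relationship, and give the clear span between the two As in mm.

Second stool starts at x = 614; first ends at x = 354; clear span = 614 − 354 = 260 mm.

A is a stool. B is a beam. A beam spans the tops of two stools. The clear span between the two stools is 260 mm.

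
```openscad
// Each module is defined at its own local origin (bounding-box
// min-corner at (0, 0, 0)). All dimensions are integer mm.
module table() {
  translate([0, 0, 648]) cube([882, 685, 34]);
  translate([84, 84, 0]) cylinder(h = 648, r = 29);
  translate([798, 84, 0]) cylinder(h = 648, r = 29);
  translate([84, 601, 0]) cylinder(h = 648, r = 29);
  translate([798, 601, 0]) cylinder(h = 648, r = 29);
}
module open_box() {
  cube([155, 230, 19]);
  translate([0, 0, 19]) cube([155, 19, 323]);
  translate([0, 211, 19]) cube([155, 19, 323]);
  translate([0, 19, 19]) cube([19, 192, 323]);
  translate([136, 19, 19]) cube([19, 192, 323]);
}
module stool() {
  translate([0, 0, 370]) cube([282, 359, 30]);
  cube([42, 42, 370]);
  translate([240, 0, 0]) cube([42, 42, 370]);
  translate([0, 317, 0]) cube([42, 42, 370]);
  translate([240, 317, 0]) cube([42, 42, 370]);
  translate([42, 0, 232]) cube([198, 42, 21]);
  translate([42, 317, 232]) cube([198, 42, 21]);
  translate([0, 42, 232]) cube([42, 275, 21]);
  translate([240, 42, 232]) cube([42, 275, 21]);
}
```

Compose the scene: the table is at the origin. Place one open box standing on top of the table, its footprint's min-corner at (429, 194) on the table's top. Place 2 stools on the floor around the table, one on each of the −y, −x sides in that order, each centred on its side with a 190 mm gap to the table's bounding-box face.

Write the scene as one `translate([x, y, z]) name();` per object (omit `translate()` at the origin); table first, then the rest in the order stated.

table();
translate([429, 194, 682]) open_box();
translate([300, -549, 0]) stool();
translate([-472, 163, 0]) stool();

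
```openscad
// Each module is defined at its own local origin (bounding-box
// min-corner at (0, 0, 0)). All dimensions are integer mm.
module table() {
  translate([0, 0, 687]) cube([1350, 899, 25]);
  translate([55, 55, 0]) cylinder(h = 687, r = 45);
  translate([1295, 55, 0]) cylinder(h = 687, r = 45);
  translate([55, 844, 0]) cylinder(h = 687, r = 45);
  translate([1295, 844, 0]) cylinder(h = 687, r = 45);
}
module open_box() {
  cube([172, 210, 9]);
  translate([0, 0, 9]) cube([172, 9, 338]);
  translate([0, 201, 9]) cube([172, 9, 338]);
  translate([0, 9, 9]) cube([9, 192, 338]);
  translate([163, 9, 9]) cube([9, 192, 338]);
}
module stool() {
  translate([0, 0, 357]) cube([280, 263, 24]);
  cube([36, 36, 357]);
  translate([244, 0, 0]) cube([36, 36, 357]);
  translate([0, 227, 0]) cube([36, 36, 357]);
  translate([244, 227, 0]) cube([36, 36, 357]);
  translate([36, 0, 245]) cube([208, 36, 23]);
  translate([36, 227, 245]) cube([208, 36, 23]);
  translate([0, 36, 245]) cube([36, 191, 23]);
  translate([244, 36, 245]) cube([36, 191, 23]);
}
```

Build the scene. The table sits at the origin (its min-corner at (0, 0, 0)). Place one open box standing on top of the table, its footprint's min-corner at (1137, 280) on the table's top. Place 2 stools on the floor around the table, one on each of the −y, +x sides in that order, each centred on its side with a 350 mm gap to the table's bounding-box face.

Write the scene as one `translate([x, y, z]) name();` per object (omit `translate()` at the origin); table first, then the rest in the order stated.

table();
translate([1137, 280, 712]) open_box();
translate([535, -613, 0]) stool();
translate([1700, 318, 0]) stool();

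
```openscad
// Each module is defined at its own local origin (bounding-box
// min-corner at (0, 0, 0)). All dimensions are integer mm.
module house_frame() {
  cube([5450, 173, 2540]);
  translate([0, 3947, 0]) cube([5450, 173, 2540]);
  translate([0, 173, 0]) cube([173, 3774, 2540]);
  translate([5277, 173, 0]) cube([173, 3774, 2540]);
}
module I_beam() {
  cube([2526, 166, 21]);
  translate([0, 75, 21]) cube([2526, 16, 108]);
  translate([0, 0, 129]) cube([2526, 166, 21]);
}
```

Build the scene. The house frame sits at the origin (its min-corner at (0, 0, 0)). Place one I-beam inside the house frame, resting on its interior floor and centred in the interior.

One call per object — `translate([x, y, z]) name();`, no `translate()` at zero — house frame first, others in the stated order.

house_frame();
translate([1462, 1977, 0]) I_beam();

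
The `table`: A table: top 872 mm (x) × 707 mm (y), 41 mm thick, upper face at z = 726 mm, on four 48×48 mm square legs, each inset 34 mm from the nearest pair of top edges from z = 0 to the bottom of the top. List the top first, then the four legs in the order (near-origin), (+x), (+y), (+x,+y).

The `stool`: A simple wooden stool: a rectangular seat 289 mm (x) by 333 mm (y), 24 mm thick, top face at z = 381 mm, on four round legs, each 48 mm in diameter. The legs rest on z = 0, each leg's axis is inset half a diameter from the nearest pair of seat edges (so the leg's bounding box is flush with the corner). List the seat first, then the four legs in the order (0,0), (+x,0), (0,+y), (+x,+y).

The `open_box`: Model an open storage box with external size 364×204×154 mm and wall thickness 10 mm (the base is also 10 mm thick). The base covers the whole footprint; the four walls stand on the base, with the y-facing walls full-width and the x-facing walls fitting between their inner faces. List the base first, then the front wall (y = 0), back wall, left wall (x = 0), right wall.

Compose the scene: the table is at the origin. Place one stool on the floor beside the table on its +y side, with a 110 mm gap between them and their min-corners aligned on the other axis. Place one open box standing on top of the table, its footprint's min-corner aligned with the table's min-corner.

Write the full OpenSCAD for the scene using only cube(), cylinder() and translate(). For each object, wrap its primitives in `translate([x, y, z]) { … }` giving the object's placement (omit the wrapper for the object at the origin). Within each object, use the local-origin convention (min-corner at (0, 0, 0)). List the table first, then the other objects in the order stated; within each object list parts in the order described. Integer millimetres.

translate([0, 0, 685]) cube([872, 707, 41]);
translate([34, 34, 0]) cube([48, 48, 685]);
translate([790, 34, 0]) cube([48, 48, 685]);
translate([34, 625, 0]) cube([48, 48, 685]);
translate([790, 625, 0]) cube([48, 48, 685]);
translate([0, 817, 0]) {
  translate([0, 0, 357]) cube([289, 333, 24]);
  translate([24, 24, 0]) cylinder(h = 357, r = 24);
  translate([265, 24, 0]) cylinder(h = 357, r = 24);
  translate([24, 309, 0]) cylinder(h = 357, r = 24);
  translate([265, 309, 0]) cylinder(h = 357, r = 24);
}
translate([0, 0, 726]) {
  cube([364, 204, 10]);
  translate([0, 0, 10]) cube([364, 10, 144]);
  translate([0, 194, 10]) cube([364, 10, 144]);
  translate([0, 10, 10]) cube([10, 184, 144]);
  translate([354, 10, 10]) cube([10, 184, 144]);
}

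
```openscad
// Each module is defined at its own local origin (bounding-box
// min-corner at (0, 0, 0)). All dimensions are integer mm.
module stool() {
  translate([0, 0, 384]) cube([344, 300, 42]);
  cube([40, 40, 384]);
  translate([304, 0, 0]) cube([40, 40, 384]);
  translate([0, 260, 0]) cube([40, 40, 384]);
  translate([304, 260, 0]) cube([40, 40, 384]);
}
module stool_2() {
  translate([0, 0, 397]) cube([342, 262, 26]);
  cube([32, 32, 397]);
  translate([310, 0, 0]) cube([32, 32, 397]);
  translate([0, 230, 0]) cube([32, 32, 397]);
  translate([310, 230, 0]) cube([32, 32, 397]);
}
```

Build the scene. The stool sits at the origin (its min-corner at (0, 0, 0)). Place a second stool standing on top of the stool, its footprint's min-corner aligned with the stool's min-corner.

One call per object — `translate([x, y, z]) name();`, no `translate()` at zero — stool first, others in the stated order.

stool();
translate([0, 0, 426]) stool_2();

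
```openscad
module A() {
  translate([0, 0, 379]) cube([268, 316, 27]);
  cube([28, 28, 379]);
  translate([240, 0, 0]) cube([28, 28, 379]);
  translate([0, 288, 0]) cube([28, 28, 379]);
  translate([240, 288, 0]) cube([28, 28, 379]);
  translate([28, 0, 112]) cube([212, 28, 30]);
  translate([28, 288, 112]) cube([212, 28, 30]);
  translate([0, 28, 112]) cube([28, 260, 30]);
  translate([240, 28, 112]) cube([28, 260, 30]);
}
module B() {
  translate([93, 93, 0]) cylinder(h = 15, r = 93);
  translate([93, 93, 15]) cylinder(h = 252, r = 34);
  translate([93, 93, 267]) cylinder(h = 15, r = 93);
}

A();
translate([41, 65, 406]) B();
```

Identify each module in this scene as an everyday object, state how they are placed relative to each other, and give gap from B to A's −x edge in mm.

The spool's min-x is at 41; the stool's min-x is 0; gap = 41 mm.

A is a stool. B is a spool. The spool is on top of the stool, centred. The gap from the spool to the stool's −x edge is 41 mm.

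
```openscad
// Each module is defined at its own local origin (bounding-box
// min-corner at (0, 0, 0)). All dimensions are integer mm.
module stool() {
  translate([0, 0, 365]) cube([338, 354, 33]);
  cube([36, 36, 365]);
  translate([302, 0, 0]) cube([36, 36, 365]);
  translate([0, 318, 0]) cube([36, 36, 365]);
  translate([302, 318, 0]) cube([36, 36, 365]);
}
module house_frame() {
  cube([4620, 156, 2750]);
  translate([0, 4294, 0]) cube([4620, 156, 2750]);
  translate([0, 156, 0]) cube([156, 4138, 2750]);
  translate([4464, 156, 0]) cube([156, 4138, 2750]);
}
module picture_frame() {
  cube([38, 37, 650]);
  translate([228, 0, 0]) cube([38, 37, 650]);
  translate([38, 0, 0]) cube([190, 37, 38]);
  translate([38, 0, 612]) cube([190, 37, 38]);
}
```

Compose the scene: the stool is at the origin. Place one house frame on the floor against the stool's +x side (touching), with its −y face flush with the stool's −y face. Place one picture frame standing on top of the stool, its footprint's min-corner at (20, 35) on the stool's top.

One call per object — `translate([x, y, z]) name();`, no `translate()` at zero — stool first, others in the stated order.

stool();
translate([338, 0, 0]) house_frame();
translate([20, 35, 398]) picture_frame();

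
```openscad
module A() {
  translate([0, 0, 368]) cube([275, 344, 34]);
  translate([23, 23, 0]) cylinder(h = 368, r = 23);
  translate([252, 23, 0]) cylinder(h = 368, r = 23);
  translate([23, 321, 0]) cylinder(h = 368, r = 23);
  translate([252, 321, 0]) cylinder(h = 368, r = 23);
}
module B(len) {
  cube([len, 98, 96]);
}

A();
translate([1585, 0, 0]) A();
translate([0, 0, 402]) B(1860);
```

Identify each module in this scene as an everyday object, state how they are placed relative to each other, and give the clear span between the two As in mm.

Second stool starts at x = 1585; first ends at x = 275; clear span = 1585 − 275 = 1310 mm.

A is a stool. B is a beam. A beam spans the tops of two stools. The clear span between the two stools is 1310 mm.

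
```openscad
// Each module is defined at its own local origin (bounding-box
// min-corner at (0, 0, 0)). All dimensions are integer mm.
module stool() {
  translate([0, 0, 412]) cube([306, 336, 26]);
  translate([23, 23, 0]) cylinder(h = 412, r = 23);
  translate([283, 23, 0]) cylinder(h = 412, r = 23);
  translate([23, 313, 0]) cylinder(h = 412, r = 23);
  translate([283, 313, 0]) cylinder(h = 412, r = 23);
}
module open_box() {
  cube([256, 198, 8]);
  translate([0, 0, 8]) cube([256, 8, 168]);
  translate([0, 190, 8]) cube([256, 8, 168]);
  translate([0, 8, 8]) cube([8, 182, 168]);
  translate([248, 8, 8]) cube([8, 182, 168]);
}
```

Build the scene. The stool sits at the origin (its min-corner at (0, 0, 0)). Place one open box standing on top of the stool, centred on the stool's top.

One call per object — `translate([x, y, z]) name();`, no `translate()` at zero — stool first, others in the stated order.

stool();
translate([25, 69, 438]) open_box();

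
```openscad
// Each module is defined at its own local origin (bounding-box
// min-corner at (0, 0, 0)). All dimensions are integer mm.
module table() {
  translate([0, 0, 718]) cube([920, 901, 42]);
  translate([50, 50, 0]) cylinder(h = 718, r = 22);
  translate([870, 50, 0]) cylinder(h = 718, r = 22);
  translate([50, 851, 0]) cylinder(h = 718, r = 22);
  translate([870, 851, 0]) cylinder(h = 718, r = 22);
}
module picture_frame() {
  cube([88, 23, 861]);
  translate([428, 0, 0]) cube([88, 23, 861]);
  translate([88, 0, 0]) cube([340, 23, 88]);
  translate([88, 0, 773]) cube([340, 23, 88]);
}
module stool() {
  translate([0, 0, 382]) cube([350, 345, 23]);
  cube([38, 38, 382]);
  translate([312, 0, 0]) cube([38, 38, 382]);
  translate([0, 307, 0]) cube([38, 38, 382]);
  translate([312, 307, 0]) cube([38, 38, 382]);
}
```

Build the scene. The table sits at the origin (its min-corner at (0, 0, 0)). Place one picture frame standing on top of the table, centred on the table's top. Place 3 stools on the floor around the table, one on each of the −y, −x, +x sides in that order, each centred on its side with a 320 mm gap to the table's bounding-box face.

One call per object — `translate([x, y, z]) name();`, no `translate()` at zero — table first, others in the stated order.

table();
translate([202, 439, 760]) picture_frame();
translate([285, -665, 0]) stool();
translate([-670, 278, 0]) stool();
translate([1240, 278, 0]) stool();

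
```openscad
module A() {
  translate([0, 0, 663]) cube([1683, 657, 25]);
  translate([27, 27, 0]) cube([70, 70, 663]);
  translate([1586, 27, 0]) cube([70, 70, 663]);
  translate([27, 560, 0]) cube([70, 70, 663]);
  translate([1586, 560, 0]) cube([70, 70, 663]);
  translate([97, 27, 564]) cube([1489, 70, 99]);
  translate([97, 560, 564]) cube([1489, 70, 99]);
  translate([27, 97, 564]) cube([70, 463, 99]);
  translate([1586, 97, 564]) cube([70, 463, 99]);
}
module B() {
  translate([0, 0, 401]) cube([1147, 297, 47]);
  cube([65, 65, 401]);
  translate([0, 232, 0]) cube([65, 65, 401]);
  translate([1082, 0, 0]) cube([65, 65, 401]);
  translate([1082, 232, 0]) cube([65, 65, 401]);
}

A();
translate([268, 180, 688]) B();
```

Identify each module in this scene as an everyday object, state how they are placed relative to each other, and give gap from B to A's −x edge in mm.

The bench's min-x is at 268; the table's min-x is 0; gap = 268 mm.

A is a table. B is a bench. The bench is on top of the table, centred. The gap from the bench to the table's −x edge is 268 mm.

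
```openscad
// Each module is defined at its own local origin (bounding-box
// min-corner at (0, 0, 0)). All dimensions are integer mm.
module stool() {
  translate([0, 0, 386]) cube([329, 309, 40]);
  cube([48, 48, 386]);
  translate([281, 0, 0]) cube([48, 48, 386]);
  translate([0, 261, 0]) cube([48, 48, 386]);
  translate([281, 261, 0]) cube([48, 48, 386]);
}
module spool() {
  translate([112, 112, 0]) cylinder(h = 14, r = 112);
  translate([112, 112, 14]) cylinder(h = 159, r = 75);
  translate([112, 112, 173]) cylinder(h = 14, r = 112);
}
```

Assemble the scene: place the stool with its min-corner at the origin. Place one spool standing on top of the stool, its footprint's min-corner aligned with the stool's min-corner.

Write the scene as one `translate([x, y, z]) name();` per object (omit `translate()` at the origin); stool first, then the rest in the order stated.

stool();
translate([0, 0, 426]) spool();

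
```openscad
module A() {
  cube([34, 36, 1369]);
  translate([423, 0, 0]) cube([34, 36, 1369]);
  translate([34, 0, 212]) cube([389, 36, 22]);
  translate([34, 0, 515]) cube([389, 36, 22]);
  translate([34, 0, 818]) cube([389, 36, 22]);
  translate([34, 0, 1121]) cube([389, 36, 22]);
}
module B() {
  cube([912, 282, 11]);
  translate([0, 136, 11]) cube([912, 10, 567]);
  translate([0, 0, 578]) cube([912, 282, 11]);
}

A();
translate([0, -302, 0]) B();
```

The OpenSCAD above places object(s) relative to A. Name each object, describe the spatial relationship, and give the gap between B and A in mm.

A is a ladder. B is an I-beam. The I-beam is on the floor beside the ladder on its −y side. The gap between the I-beam and the ladder is 20 mm.

The I-beam's nearest face is 20 mm from the ladder's −y face.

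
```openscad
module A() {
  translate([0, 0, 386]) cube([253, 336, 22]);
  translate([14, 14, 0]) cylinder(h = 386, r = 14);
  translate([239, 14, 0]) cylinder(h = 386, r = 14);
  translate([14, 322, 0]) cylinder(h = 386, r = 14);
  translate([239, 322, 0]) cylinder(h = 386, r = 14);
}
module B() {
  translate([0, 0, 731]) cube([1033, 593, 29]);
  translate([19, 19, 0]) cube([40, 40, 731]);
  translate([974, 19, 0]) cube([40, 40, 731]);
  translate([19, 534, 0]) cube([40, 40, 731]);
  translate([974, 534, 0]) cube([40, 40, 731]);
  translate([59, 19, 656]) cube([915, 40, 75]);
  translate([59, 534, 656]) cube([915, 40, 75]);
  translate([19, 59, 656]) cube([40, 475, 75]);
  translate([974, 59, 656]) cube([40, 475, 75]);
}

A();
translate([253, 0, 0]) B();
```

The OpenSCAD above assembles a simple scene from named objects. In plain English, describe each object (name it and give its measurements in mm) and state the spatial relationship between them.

A is a four-legged stool. The seat is a 253×336×22 mm slab whose top surface is at z = 408 mm; four round legs, each 28 mm in diameter, run from the floor (z = 0) to the underside of the seat, each leg's axis is inset half a diameter from the nearest pair of seat edges (so the leg's bounding box is flush with the corner).

B is a table: top 1033 mm (x) × 593 mm (y), 29 mm thick, upper face at z = 760 mm, on four 40×40 mm square legs, each inset 19 mm from the nearest pair of top edges, running from z = 0 to the bottom of the top. Four apron rails, 40 mm thick and 75 mm tall, run between adjacent legs with their top edges flush with the underside of the top and their outer faces flush with the legs' outer faces.

The table is against the stool's +x side, with their −y faces flush.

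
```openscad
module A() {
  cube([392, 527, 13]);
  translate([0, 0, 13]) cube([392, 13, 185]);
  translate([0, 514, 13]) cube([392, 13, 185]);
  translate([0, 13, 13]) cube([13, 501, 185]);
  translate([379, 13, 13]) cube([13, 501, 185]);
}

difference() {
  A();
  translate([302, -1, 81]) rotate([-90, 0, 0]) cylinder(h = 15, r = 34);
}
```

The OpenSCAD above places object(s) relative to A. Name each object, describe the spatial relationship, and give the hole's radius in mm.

A is an open box. The open box has a circular hole through its front wall. The hole's radius is 34 mm.

The subtracted cylinder has r = 34 mm.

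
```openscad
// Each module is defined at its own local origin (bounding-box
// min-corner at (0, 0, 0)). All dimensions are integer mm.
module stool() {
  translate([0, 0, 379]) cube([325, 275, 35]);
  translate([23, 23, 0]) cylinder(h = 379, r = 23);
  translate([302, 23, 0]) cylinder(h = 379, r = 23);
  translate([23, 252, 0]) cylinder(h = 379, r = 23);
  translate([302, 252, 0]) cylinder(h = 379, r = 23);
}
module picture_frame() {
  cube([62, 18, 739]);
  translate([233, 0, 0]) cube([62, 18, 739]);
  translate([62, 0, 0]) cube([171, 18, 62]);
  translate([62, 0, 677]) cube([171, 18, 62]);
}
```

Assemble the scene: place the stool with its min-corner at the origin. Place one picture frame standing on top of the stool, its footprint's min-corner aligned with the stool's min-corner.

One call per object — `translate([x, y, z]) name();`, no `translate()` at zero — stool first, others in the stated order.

stool();
translate([0, 0, 414]) picture_frame();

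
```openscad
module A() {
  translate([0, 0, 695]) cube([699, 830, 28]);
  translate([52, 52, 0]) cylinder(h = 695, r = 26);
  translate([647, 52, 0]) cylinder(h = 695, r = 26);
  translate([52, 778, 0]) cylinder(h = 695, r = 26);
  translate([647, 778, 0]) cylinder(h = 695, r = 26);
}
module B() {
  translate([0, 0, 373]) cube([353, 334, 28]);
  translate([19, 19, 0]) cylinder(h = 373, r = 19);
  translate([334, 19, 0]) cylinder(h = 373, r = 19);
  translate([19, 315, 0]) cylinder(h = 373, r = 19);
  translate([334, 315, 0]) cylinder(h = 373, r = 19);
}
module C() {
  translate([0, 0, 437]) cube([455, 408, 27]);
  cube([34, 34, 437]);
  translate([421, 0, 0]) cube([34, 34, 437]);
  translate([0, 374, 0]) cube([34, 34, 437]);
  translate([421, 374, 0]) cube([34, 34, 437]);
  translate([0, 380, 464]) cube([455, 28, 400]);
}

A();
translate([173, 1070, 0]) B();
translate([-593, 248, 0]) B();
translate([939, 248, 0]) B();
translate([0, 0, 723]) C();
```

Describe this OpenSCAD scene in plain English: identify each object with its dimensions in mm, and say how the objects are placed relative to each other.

A is a table: top 699 mm (x) × 830 mm (y), 28 mm thick, upper face at z = 723 mm, on four round legs of 52 mm diameter, each leg's bounding box inset 26 mm from the nearest pair of top edges, running from z = 0 to the bottom of the top.

B is a four-legged stool. The seat is 353×334 mm, 28 mm thick, top at z = 401 mm. It stands on four round legs, each 38 mm in diameter, from z = 0 to the seat underside, each leg's axis is inset half a diameter from the nearest pair of seat edges (so the leg's bounding box is flush with the corner).

C is a chair. The seat is a 455×408×27 mm slab with its top at z = 464 mm, on four 34×34 mm corner legs (flush with the seat edges, standing on z = 0). A flat backrest 28 mm thick, 400 mm tall, spans the full seat width and rises from the seat top along its +y edge, rear face flush with the rear of the seat.

Three stools sit around the table at the +y, −x, +x sides. The chair is on top of the table.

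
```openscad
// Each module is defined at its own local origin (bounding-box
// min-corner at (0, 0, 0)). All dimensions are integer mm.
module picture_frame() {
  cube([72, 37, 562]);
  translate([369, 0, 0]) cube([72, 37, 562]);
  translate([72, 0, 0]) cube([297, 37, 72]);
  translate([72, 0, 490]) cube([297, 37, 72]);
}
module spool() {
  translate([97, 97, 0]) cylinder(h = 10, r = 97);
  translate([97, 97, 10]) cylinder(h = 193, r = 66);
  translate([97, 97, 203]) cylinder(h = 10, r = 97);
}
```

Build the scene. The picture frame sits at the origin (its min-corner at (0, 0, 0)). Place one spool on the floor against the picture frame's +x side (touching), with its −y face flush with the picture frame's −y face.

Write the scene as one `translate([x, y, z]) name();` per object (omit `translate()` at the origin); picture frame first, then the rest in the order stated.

picture_frame();
translate([441, 0, 0]) spool();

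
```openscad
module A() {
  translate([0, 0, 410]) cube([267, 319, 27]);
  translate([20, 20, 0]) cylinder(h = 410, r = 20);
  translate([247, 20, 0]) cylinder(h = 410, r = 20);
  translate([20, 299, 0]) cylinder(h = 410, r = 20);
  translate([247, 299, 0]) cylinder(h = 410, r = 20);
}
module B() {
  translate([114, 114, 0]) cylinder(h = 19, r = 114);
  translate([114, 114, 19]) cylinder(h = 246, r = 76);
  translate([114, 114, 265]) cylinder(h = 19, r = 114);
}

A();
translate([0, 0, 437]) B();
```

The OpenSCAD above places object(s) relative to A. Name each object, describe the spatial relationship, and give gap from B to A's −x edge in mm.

The spool's min-x is at 0; the stool's min-x is 0; gap = 0 mm.

A is a stool. B is a spool. The spool is on top of the stool. The gap from the spool to the stool's −x edge is 0 mm.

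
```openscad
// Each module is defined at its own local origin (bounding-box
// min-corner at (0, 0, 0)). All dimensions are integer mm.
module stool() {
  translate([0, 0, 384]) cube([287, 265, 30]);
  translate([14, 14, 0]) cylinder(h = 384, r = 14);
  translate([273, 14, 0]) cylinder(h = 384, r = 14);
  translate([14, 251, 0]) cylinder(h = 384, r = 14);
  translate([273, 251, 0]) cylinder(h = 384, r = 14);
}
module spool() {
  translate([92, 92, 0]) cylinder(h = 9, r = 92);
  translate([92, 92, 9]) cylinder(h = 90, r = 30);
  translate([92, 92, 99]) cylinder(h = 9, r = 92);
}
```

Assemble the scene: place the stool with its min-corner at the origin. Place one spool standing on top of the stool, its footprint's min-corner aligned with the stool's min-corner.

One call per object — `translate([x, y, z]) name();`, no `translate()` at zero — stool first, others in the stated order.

stool();
translate([0, 0, 414]) spool();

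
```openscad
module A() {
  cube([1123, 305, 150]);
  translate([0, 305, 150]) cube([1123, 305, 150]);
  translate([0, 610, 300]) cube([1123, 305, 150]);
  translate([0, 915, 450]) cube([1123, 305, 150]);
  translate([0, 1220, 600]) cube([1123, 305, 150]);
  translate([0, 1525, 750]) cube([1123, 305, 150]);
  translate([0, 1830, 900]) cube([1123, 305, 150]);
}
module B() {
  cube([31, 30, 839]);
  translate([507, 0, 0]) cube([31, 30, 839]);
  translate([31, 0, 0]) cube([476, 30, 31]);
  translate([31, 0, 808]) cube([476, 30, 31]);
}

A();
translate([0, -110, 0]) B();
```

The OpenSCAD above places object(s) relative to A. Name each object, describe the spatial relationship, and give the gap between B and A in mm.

The picture frame's nearest face is 80 mm from the staircase's −y face.

A is a staircase. B is a picture frame. The picture frame is on the floor beside the staircase on its −y side. The gap between the picture frame and the staircase is 80 mm.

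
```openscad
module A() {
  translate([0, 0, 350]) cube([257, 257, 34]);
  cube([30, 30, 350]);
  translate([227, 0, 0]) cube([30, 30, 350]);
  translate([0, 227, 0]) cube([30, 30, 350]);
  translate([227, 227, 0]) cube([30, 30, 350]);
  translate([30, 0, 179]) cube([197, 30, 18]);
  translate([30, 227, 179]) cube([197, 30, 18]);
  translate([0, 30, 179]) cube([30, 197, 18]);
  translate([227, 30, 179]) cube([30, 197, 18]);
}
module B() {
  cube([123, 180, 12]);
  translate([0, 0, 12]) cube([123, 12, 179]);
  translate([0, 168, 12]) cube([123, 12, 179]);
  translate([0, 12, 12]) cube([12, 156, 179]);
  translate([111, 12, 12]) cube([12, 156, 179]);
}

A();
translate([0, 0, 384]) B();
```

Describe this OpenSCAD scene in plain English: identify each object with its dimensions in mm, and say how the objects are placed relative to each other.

A is a four-legged stool. The seat is 257×257 mm, 34 mm thick, top at z = 384 mm. It stands on four square legs, each 30×30 mm in cross-section, from z = 0 to the seat underside, each flush with a corner of the seat. Four stretchers, 30 mm wide and 18 mm tall, connect adjacent legs with their undersides at z = 179 mm, each running between the inner faces of the legs it joins and aligned with the legs' outer faces on the other axis.

B is an open-topped rectangular box: outside dimensions 123×180×191 mm, with a uniform wall and base thickness of 12 mm. The base is a full 123×180 slab on the floor; four walls sit on top of the base. The front and back walls (the −y and +y sides) span the full width; the two side walls fit between them.

The open box is on top of the stool.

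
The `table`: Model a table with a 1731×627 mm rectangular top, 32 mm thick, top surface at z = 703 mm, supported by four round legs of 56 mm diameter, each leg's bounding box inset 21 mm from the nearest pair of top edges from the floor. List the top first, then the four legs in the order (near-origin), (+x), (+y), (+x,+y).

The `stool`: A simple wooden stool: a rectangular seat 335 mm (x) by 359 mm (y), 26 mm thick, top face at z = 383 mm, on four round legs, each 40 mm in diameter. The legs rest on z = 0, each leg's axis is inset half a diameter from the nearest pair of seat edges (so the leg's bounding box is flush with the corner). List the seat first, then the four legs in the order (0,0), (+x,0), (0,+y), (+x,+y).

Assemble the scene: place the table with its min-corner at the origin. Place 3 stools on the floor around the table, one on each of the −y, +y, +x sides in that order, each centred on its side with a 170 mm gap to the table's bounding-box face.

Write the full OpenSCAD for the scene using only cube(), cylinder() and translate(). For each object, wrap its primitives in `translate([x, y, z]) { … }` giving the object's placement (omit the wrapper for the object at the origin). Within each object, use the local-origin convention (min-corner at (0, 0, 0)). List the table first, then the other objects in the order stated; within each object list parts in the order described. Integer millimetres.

translate([0, 0, 671]) cube([1731, 627, 32]);
translate([49, 49, 0]) cylinder(h = 671, r = 28);
translate([1682, 49, 0]) cylinder(h = 671, r = 28);
translate([49, 578, 0]) cylinder(h = 671, r = 28);
translate([1682, 578, 0]) cylinder(h = 671, r = 28);
translate([698, -529, 0]) {
  translate([0, 0, 357]) cube([335, 359, 26]);
  translate([20, 20, 0]) cylinder(h = 357, r = 20);
  translate([315, 20, 0]) cylinder(h = 357, r = 20);
  translate([20, 339, 0]) cylinder(h = 357, r = 20);
  translate([315, 339, 0]) cylinder(h = 357, r = 20);
}
translate([698, 797, 0]) {
  translate([0, 0, 357]) cube([335, 359, 26]);
  translate([20, 20, 0]) cylinder(h = 357, r = 20);
  translate([315, 20, 0]) cylinder(h = 357, r = 20);
  translate([20, 339, 0]) cylinder(h = 357, r = 20);
  translate([315, 339, 0]) cylinder(h = 357, r = 20);
}
translate([1901, 134, 0]) {
  translate([0, 0, 357]) cube([335, 359, 26]);
  translate([20, 20, 0]) cylinder(h = 357, r = 20);
  translate([315, 20, 0]) cylinder(h = 357, r = 20);
  translate([20, 339, 0]) cylinder(h = 357, r = 20);
  translate([315, 339, 0]) cylinder(h = 357, r = 20);
}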